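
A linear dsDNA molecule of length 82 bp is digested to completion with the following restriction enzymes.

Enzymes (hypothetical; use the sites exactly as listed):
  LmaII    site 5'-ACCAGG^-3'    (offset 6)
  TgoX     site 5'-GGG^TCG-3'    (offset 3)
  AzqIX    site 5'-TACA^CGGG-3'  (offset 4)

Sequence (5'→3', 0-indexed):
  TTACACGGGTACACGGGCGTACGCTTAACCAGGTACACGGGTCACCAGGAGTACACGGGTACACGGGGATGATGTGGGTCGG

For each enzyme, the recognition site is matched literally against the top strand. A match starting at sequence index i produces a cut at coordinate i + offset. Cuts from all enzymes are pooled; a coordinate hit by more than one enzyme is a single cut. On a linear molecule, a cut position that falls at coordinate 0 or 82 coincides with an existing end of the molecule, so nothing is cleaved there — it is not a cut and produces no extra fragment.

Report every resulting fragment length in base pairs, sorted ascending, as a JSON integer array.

Scan for sites:
  LmaII (ACCAGG, off=6): starts [27, 43] → cuts [33, 49]
  TgoX (GGGTCG, off=3): starts [75] → cuts [78]
  AzqIX (TACACGGG, off=4): starts [1, 9, 33, 51, 59] → cuts [5, 13, 37, 55, 63]

All cut coordinates (distinct, sorted): [5, 13, 33, 37, 49, 55, 63, 78]

Fragments:
  [0,5): 5 bp
  [5,13): 8 bp
  [13,33): 20 bp
  [33,37): 4 bp
  [37,49): 12 bp
  [49,55): 6 bp
  [55,63): 8 bp
  [63,78): 15 bp
  [78,82): 4 bp

[4,4,5,6,8,8,12,15,20]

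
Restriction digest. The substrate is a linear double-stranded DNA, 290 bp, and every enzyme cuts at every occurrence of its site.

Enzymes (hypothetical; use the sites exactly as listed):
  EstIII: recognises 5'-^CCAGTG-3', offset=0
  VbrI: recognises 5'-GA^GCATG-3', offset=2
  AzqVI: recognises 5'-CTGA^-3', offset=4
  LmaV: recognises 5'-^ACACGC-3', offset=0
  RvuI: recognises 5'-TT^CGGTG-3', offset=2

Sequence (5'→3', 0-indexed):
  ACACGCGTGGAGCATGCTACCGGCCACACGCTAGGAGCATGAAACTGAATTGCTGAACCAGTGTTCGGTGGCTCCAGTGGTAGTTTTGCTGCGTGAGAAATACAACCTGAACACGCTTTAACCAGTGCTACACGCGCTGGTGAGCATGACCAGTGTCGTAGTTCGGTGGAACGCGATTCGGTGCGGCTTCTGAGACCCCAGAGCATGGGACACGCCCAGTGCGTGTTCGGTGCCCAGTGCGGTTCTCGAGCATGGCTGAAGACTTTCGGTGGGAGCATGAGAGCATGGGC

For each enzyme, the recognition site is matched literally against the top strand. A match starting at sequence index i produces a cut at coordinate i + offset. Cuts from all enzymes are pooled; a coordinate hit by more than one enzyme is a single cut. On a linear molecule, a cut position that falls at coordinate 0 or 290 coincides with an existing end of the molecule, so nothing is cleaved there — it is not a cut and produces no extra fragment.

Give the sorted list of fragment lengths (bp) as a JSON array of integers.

[1,6,6,6,7,7,8,8,8,8,8,8,8,9,10,11,11,11,12,12,14,14,14,15,15,16,37]

Scan for sites:
  EstIII (CCAGTG, off=0): starts [57, 73, 121, 149, 215, 233] → cuts [57, 73, 121, 149, 215, 233]
  VbrI (GAGCATG, off=2): starts [9, 34, 141, 200, 247, 272, 280] → cuts [11, 36, 143, 202, 249, 274, 282]
  AzqVI (CTGA, off=4): starts [44, 52, 106, 189, 255] → cuts [48, 56, 110, 193, 259]
  LmaV (ACACGC, off=0): starts [0, 25, 110, 129, 209] → cuts [25, 110, 129, 209] (position 0 is a terminus of the linear molecule — no cut)
  RvuI (TTCGGTG, off=2): starts [63, 161, 176, 225, 264] → cuts [65, 163, 178, 227, 266]

Pooled cuts: [11, 25, 36, 48, 56, 57, 65, 73, 110, 121, 129, 143, 149, 163, 178, 193, 202, 209, 215, 227, 233, 249, 259, 266, 274, 282]

Fragment lengths:
  [0,11): 11 bp
  [11,25): 14 bp
  [25,36): 11 bp
  [36,48): 12 bp
  [48,56): 8 bp
  [56,57): 1 bp
  [57,65): 8 bp
  [65,73): 8 bp
  [73,110): 37 bp
  [110,121): 11 bp
  [121,129): 8 bp
  [129,143): 14 bp
  [143,149): 6 bp
  [149,163): 14 bp
  [163,178): 15 bp
  [178,193): 15 bp
  [193,202): 9 bp
  [202,209): 7 bp
  [209,215): 6 bp
  [215,227): 12 bp
  [227,233): 6 bp
  [233,249): 16 bp
  [249,259): 10 bp
  [259,266): 7 bp
  [266,274): 8 bp
  [274,282): 8 bp
  [282,290): 8 bp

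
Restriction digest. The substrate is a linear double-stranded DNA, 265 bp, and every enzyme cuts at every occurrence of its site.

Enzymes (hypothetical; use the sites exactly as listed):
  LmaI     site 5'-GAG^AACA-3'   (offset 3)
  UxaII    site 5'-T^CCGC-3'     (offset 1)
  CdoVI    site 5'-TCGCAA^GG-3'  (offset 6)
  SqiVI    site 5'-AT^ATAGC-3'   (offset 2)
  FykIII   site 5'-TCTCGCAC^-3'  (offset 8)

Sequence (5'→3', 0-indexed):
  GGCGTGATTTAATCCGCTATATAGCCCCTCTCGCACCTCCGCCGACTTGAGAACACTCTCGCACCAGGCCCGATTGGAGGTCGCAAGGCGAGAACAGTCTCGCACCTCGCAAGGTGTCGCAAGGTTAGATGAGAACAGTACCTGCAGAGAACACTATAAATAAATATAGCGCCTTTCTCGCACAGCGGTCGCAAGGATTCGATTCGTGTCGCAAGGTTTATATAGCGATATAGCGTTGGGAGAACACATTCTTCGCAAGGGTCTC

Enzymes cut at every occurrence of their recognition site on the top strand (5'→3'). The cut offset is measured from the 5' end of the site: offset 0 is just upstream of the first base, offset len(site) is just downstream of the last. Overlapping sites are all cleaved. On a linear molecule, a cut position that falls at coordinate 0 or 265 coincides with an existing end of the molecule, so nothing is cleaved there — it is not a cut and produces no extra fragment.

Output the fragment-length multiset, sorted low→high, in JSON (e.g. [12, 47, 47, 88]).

Site scan:
  LmaI GAGAACA/3: at [48, 89, 130, 146, 239] ⇒ [51, 92, 133, 149, 242]
  UxaII TCCGC/1: at [12, 37] ⇒ [13, 38]
  CdoVI TCGCAAGG/6: at [80, 106, 116, 188, 208, 252] ⇒ [86, 112, 122, 194, 214, 258]
  SqiVI ATATAGC/2: at [18, 163, 219, 227] ⇒ [20, 165, 221, 229]
  FykIII TCTCGCAC/8: at [28, 56, 97, 175] ⇒ [36, 64, 105, 183]

All cut coordinates (distinct, sorted): [13, 20, 36, 38, 51, 64, 86, 92, 105, 112, 122, 133, 149, 165, 183, 194, 214, 221, 229, 242, 258]

Fragments:
  [0,13): 13 bp
  [13,20): 7 bp
  [20,36): 16 bp
  [36,38): 2 bp
  [38,51): 13 bp
  [51,64): 13 bp
  [64,86): 22 bp
  [86,92): 6 bp
  [92,105): 13 bp
  [105,112): 7 bp
  [112,122): 10 bp
  [122,133): 11 bp
  [133,149): 16 bp
  [149,165): 16 bp
  [165,183): 18 bp
  [183,194): 11 bp
  [194,214): 20 bp
  [214,221): 7 bp
  [221,229): 8 bp
  [229,242): 13 bp
  [242,258): 16 bp
  [258,265): 7 bp

[2,6,7,7,7,7,8,10,11,11,13,13,13,13,13,16,16,16,16,18,20,22]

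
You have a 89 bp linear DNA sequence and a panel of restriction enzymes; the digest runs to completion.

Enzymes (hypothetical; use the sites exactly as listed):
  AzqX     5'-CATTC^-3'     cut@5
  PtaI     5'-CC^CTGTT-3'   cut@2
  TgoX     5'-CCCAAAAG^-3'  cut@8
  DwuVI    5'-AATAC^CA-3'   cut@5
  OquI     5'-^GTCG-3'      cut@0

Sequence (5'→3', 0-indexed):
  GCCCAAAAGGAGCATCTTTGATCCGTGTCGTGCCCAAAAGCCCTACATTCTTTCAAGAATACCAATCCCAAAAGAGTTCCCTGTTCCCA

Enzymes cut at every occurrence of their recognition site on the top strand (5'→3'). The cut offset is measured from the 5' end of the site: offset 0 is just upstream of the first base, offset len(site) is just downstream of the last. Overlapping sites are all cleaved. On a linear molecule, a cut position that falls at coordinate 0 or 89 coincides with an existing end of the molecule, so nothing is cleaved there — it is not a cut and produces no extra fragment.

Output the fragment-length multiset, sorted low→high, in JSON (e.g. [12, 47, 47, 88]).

Site scan:
  AzqX CATTC/5: at [45] ⇒ [50]
  PtaI CCCTGTT/2: at [78] ⇒ [80]
  TgoX CCCAAAAG/8: at [1, 32, 66] ⇒ [9, 40, 74]
  DwuVI AATACCA/5: at [57] ⇒ [62]
  OquI GTCG/0: at [26] ⇒ [26]

All cut coordinates (distinct, sorted): [9, 26, 40, 50, 62, 74, 80]

Fragments:
  [0,9): 9 bp
  [9,26): 17 bp
  [26,40): 14 bp
  [40,50): 10 bp
  [50,62): 12 bp
  [62,74): 12 bp
  [74,80): 6 bp
  [80,89): 9 bp

[6,9,9,10,12,12,14,17]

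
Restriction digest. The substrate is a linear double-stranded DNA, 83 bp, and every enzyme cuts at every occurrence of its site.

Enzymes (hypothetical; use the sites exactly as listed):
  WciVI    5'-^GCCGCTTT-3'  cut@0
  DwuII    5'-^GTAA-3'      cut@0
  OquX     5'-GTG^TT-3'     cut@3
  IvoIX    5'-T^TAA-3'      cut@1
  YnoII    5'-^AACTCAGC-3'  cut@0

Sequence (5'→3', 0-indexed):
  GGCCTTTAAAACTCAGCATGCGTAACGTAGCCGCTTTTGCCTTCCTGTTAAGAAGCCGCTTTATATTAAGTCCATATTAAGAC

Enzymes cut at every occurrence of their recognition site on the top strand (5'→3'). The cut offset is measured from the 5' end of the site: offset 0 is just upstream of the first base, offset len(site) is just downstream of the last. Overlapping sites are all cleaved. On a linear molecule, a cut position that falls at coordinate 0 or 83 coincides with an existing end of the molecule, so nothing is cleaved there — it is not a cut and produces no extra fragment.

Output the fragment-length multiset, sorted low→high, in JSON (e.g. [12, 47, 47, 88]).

Per-enzyme occurrences:
  WciVI (GCCGCTTT, off=0): starts [29, 54] → cuts [29, 54]
  DwuII (GTAA, off=0): starts [21] → cuts [21]
  OquX (GTGTT, off=3): no sites
  IvoIX (TTAA, off=1): starts [5, 47, 65, 76] → cuts [6, 48, 66, 77]
  YnoII (AACTCAGC, off=0): starts [9] → cuts [9]

Pooled cuts: [6, 9, 21, 29, 48, 54, 66, 77]

Fragments:
  [0,6): 6 bp
  [6,9): 3 bp
  [9,21): 12 bp
  [21,29): 8 bp
  [29,48): 19 bp
  [48,54): 6 bp
  [54,66): 12 bp
  [66,77): 11 bp
  [77,83): 6 bp

[3,6,6,6,8,11,12,12,19]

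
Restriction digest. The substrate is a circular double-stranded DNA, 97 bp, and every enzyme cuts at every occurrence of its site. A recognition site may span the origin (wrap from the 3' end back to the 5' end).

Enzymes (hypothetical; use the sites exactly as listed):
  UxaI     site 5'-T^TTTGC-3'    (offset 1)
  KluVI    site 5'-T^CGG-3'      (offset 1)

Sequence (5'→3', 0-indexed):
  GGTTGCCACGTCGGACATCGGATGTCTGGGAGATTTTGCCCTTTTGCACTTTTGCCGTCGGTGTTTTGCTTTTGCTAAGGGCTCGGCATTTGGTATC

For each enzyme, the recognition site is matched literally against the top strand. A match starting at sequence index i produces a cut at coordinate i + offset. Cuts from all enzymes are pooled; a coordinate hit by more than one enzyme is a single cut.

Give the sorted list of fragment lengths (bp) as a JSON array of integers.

Site scan:
  UxaI (TTTTGC, off=1): starts [33, 41, 49, 63, 69] → cuts [34, 42, 50, 64, 70]
  KluVI (TCGG, off=1): starts [10, 17, 57, 82, 95] → cuts [11, 18, 58, 83, 96]

Pooled cuts: [11, 18, 34, 42, 50, 58, 64, 70, 83, 96]

Fragments:
  11→18: 7 bp
  18→34: 16 bp
  34→42: 8 bp
  42→50: 8 bp
  50→58: 8 bp
  58→64: 6 bp
  64→70: 6 bp
  70→83: 13 bp
  83→96: 13 bp
  96→11 (wrap): 97-96+11 = 12 bp

[6,6,7,8,8,8,12,13,13,16]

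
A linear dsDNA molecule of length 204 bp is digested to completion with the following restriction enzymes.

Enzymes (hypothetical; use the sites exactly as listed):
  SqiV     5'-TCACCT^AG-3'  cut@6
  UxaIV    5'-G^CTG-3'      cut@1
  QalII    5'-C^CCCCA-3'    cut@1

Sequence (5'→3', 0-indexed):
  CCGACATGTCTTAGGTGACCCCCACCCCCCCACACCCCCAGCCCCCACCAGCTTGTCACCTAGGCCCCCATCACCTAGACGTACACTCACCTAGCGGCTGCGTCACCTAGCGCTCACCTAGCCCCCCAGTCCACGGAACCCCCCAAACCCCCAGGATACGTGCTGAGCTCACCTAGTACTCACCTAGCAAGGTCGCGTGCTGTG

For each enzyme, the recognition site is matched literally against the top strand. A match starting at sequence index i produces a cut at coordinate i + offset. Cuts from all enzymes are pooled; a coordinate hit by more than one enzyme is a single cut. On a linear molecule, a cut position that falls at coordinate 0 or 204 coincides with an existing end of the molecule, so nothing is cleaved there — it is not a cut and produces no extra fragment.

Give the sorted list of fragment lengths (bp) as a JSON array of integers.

[4,4,5,5,7,8,8,8,11,11,11,11,12,14,14,16,17,19,19]

Per-enzyme occurrences:
  SqiV (TCACCTAG, off=6): starts [55, 70, 86, 102, 113, 168, 179] → cuts [61, 76, 92, 108, 119, 174, 185]
  UxaIV (GCTG, off=1): starts [96, 161, 198] → cuts [97, 162, 199]
  QalII (CCCCCA, off=1): starts [18, 26, 34, 41, 64, 122, 139, 147] → cuts [19, 27, 35, 42, 65, 123, 140, 148]

All cut coordinates (distinct, sorted): [19, 27, 35, 42, 61, 65, 76, 92, 97, 108, 119, 123, 140, 148, 162, 174, 185, 199]

Fragment lengths:
  [0,19): 19 bp
  [19,27): 8 bp
  [27,35): 8 bp
  [35,42): 7 bp
  [42,61): 19 bp
  [61,65): 4 bp
  [65,76): 11 bp
  [76,92): 16 bp
  [92,97): 5 bp
  [97,108): 11 bp
  [108,119): 11 bp
  [119,123): 4 bp
  [123,140): 17 bp
  [140,148): 8 bp
  [148,162): 14 bp
  [162,174): 12 bp
  [174,185): 11 bp
  [185,199): 14 bp
  [199,204): 5 bp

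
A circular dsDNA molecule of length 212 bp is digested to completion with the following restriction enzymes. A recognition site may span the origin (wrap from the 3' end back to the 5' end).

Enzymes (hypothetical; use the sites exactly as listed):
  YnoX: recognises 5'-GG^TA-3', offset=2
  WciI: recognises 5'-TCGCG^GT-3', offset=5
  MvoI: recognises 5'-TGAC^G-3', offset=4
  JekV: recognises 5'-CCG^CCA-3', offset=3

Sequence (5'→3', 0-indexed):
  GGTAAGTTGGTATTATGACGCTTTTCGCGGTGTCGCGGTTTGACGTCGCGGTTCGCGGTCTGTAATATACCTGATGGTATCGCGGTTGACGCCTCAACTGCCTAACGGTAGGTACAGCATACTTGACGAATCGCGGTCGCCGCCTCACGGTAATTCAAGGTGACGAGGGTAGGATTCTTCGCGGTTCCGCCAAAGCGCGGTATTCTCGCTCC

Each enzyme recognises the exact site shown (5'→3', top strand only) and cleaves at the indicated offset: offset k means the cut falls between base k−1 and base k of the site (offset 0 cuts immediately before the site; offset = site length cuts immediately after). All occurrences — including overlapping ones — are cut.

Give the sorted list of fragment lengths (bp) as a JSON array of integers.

[4,5,6,6,6,7,7,7,8,8,8,9,10,11,14,14,14,15,15,18,20]

Scan for sites:
  YnoX GGTA/2: at [0, 8, 75, 106, 110, 148, 167, 198] ⇒ [2, 10, 77, 108, 112, 150, 169, 200]
  WciI TCGCGGT/5: at [24, 32, 45, 52, 79, 130, 178] ⇒ [29, 37, 50, 57, 84, 135, 183]
  MvoI TGACG/4: at [15, 40, 86, 123, 160] ⇒ [19, 44, 90, 127, 164]
  JekV CCGCCA/3: at [186] ⇒ [189]

Pooled cuts: [2, 10, 19, 29, 37, 44, 50, 57, 77, 84, 90, 108, 112, 127, 135, 150, 164, 169, 183, 189, 200]

Fragments:
  2→10: 8 bp
  10→19: 9 bp
  19→29: 10 bp
  29→37: 8 bp
  37→44: 7 bp
  44→50: 6 bp
  50→57: 7 bp
  57→77: 20 bp
  77→84: 7 bp
  84→90: 6 bp
  90→108: 18 bp
  108→112: 4 bp
  112→127: 15 bp
  127→135: 8 bp
  135→150: 15 bp
  150→164: 14 bp
  164→169: 5 bp
  169→183: 14 bp
  183→189: 6 bp
  189→200: 11 bp
  200→2 (wrap): 212-200+2 = 14 bp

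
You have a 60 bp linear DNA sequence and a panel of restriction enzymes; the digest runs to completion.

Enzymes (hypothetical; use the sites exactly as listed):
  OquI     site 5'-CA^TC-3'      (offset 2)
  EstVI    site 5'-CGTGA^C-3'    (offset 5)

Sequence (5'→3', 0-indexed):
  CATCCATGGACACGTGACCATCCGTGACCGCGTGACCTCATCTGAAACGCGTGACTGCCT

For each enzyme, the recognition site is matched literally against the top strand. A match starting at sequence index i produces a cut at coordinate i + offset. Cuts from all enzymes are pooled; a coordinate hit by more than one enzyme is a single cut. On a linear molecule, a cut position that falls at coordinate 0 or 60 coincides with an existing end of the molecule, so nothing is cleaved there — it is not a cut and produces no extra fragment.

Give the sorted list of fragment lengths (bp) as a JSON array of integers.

[2,3,5,6,7,8,14,15]

Site scan:
  OquI CATC/2: at [0, 18, 38] ⇒ [2, 20, 40]
  EstVI CGTGAC/5: at [12, 22, 30, 49] ⇒ [17, 27, 35, 54]

Pooled cuts: [2, 17, 20, 27, 35, 40, 54]

Fragments:
  [0,2): 2 bp
  [2,17): 15 bp
  [17,20): 3 bp
  [20,27): 7 bp
  [27,35): 8 bp
  [35,40): 5 bp
  [40,54): 14 bp
  [54,60): 6 bp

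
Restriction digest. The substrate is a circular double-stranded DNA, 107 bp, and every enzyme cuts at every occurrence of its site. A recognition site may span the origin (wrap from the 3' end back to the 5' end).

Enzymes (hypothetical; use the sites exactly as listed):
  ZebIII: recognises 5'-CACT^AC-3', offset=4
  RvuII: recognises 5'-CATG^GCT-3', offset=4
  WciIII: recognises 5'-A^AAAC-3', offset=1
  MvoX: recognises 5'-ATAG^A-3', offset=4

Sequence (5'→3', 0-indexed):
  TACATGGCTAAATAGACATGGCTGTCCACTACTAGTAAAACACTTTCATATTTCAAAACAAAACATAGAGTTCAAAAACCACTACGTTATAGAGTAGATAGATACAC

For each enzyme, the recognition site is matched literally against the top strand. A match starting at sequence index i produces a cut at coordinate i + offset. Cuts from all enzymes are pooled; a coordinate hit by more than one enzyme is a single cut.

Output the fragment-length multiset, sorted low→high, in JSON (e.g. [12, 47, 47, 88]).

Scan for sites:
  ZebIII (CACTAC, off=4): starts [26, 79, 104] → cuts [1, 30, 83]
  RvuII (CATGGCT, off=4): starts [2, 16] → cuts [6, 20]
  WciIII (AAAAC, off=1): starts [36, 54, 59, 74] → cuts [37, 55, 60, 75]
  MvoX (ATAGA, off=4): starts [11, 64, 88, 97] → cuts [15, 68, 92, 101]

Pooled cuts: [1, 6, 15, 20, 30, 37, 55, 60, 68, 75, 83, 92, 101]

Fragment lengths:
  1→6: 5 bp
  6→15: 9 bp
  15→20: 5 bp
  20→30: 10 bp
  30→37: 7 bp
  37→55: 18 bp
  55→60: 5 bp
  60→68: 8 bp
  68→75: 7 bp
  75→83: 8 bp
  83→92: 9 bp
  92→101: 9 bp
  101→1 (wrap): 107-101+1 = 7 bp

[5,5,5,7,7,7,8,8,9,9,9,10,18]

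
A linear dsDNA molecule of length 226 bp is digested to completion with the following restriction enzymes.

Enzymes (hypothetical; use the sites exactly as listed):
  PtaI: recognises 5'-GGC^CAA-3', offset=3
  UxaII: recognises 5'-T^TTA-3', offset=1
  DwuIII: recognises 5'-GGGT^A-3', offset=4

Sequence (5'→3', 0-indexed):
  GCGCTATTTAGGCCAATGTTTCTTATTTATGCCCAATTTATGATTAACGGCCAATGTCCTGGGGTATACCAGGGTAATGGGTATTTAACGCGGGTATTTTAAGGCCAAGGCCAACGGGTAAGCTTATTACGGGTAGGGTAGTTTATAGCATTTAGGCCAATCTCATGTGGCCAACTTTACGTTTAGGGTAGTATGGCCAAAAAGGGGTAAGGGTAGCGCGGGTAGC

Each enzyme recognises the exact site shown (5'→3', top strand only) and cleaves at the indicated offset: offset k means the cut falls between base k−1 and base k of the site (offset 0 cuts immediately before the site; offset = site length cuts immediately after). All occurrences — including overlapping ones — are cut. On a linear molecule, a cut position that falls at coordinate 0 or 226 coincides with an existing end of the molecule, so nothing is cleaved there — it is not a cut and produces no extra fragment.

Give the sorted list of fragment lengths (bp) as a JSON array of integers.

Per-enzyme occurrences:
  PtaI (GGCCAA, off=3): starts [10, 48, 102, 108, 154, 168, 194] → cuts [13, 51, 105, 111, 157, 171, 197]
  UxaII (TTTA, off=1): starts [6, 25, 36, 83, 97, 141, 150, 175, 181] → cuts [7, 26, 37, 84, 98, 142, 151, 176, 182]
  DwuIII (GGGTA, off=4): starts [61, 71, 78, 91, 115, 130, 135, 185, 204, 210, 219] → cuts [65, 75, 82, 95, 119, 134, 139, 189, 208, 214, 223]

Pooled cuts: [7, 13, 26, 37, 51, 65, 75, 82, 84, 95, 98, 105, 111, 119, 134, 139, 142, 151, 157, 171, 176, 182, 189, 197, 208, 214, 223]

Fragments:
  [0,7): 7 bp
  [7,13): 6 bp
  [13,26): 13 bp
  [26,37): 11 bp
  [37,51): 14 bp
  [51,65): 14 bp
  [65,75): 10 bp
  [75,82): 7 bp
  [82,84): 2 bp
  [84,95): 11 bp
  [95,98): 3 bp
  [98,105): 7 bp
  [105,111): 6 bp
  [111,119): 8 bp
  [119,134): 15 bp
  [134,139): 5 bp
  [139,142): 3 bp
  [142,151): 9 bp
  [151,157): 6 bp
  [157,171): 14 bp
  [171,176): 5 bp
  [176,182): 6 bp
  [182,189): 7 bp
  [189,197): 8 bp
  [197,208): 11 bp
  [208,214): 6 bp
  [214,223): 9 bp
  [223,226): 3 bp

[2,3,3,3,5,5,6,6,6,6,6,7,7,7,7,8,8,9,9,10,11,11,11,13,14,14,14,15]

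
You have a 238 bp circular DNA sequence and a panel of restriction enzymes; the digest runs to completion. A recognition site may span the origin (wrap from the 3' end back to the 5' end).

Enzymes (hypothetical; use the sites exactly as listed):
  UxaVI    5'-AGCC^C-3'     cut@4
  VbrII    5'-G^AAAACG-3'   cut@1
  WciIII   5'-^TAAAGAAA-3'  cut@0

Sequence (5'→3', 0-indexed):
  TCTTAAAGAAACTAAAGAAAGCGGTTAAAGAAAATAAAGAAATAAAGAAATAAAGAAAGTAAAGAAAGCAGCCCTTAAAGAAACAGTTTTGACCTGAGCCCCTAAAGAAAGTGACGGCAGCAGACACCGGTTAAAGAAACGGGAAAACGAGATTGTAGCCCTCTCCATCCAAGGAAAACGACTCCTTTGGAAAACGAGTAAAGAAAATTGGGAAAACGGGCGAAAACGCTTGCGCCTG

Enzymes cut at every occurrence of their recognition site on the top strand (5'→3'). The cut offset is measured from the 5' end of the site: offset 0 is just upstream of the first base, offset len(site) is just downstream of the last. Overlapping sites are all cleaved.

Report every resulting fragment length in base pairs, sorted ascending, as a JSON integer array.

[2,2,8,8,8,9,9,9,10,12,13,14,14,14,16,17,19,25,29]

Site scan:
  UxaVI AGCCC/4: at [69, 96, 156] ⇒ [73, 100, 160]
  VbrII GAAAACG/1: at [142, 173, 189, 211, 221] ⇒ [143, 174, 190, 212, 222]
  WciIII TAAAGAAA/0: at [3, 12, 25, 34, 42, 50, 59, 75, 102, 131, 198] ⇒ [3, 12, 25, 34, 42, 50, 59, 75, 102, 131, 198]

Pooled cuts: [3, 12, 25, 34, 42, 50, 59, 73, 75, 100, 102, 131, 143, 160, 174, 190, 198, 212, 222]

Fragments:
  3→12: 9 bp
  12→25: 13 bp
  25→34: 9 bp
  34→42: 8 bp
  42→50: 8 bp
  50→59: 9 bp
  59→73: 14 bp
  73→75: 2 bp
  75→100: 25 bp
  100→102: 2 bp
  102→131: 29 bp
  131→143: 12 bp
  143→160: 17 bp
  160→174: 14 bp
  174→190: 16 bp
  190→198: 8 bp
  198→212: 14 bp
  212→222: 10 bp
  222→3 (wrap): 238-222+3 = 19 bp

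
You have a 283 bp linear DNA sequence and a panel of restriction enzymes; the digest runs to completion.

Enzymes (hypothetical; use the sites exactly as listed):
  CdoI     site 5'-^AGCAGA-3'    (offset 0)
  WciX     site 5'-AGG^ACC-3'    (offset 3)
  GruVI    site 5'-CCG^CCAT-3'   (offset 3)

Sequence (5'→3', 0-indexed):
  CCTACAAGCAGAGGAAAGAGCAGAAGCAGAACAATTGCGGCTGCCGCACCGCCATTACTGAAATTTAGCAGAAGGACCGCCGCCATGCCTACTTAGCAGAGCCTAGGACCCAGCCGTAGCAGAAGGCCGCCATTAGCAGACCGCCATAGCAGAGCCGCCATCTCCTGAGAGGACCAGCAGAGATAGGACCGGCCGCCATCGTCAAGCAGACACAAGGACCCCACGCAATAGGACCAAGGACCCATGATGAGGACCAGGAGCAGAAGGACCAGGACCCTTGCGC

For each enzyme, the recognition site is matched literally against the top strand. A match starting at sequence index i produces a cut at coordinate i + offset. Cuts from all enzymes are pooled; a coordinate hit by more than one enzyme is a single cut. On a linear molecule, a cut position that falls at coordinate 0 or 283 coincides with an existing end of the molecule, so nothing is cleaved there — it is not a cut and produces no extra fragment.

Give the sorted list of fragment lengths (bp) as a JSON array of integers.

[3,4,5,6,6,6,6,7,7,8,9,9,9,9,10,10,10,12,12,12,12,13,13,13,15,15,15,27]

Scan for sites:
  CdoI (AGCAGA, off=0): starts [6, 18, 24, 66, 94, 117, 134, 147, 175, 204, 258] → cuts [6, 18, 24, 66, 94, 117, 134, 147, 175, 204, 258]
  WciX (AGGACC, off=3): starts [72, 104, 169, 184, 214, 229, 236, 249, 264, 270] → cuts [75, 107, 172, 187, 217, 232, 239, 252, 267, 273]
  GruVI (CCGCCAT, off=3): starts [48, 79, 126, 140, 154, 192] → cuts [51, 82, 129, 143, 157, 195]

Pooled cuts: [6, 18, 24, 51, 66, 75, 82, 94, 107, 117, 129, 134, 143, 147, 157, 172, 175, 187, 195, 204, 217, 232, 239, 252, 258, 267, 273]

Fragment lengths:
  [0,6): 6 bp
  [6,18): 12 bp
  [18,24): 6 bp
  [24,51): 27 bp
  [51,66): 15 bp
  [66,75): 9 bp
  [75,82): 7 bp
  [82,94): 12 bp
  [94,107): 13 bp
  [107,117): 10 bp
  [117,129): 12 bp
  [129,134): 5 bp
  [134,143): 9 bp
  [143,147): 4 bp
  [147,157): 10 bp
  [157,172): 15 bp
  [172,175): 3 bp
  [175,187): 12 bp
  [187,195): 8 bp
  [195,204): 9 bp
  [204,217): 13 bp
  [217,232): 15 bp
  [232,239): 7 bp
  [239,252): 13 bp
  [252,258): 6 bp
  [258,267): 9 bp
  [267,273): 6 bp
  [273,283): 10 bp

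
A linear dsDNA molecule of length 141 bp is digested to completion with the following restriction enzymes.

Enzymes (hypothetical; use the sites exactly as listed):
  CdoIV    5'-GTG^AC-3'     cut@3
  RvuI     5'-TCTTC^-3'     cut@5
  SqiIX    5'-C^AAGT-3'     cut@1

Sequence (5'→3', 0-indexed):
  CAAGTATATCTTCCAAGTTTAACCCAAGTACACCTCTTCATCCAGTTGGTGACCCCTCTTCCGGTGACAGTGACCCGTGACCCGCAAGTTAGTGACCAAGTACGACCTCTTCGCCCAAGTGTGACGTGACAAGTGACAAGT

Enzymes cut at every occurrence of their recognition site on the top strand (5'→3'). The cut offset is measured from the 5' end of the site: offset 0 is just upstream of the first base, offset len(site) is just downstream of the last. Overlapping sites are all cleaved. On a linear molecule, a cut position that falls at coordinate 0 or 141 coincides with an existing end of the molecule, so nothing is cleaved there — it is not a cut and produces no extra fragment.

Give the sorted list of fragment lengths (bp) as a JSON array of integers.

[1,1,2,2,3,4,4,5,5,5,6,6,7,7,9,10,11,12,12,14,15]

Site scan:
  CdoIV GTGAC/3: at [48, 63, 69, 76, 91, 120, 125, 132] ⇒ [51, 66, 72, 79, 94, 123, 128, 135]
  RvuI TCTTC/5: at [8, 34, 56, 107] ⇒ [13, 39, 61, 112]
  SqiIX CAAGT/1: at [0, 13, 24, 84, 96, 115, 129, 136] ⇒ [1, 14, 25, 85, 97, 116, 130, 137]

Pooled cuts: [1, 13, 14, 25, 39, 51, 61, 66, 72, 79, 85, 94, 97, 112, 116, 123, 128, 130, 135, 137]

Fragments:
  [0,1): 1 bp
  [1,13): 12 bp
  [13,14): 1 bp
  [14,25): 11 bp
  [25,39): 14 bp
  [39,51): 12 bp
  [51,61): 10 bp
  [61,66): 5 bp
  [66,72): 6 bp
  [72,79): 7 bp
  [79,85): 6 bp
  [85,94): 9 bp
  [94,97): 3 bp
  [97,112): 15 bp
  [112,116): 4 bp
  [116,123): 7 bp
  [123,128): 5 bp
  [128,130): 2 bp
  [130,135): 5 bp
  [135,137): 2 bp
  [137,141): 4 bp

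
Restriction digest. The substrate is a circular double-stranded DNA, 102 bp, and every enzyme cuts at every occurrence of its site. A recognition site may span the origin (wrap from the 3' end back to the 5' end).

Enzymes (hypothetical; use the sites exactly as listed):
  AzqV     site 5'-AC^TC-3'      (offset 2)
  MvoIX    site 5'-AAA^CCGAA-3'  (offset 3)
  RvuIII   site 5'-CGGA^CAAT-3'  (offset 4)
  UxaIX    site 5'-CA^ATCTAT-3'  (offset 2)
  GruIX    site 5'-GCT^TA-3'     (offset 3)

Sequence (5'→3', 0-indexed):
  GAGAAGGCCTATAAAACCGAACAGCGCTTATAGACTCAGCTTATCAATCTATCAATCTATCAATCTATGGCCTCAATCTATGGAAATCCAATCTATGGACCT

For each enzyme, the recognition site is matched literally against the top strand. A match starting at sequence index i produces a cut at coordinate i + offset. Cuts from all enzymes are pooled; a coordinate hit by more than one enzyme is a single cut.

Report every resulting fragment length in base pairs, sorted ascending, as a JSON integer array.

[5,6,7,8,8,12,13,15,28]

Scan for sites:
  AzqV (ACTC, off=2): starts [33] → cuts [35]
  MvoIX (AAACCGAA, off=3): starts [13] → cuts [16]
  RvuIII (CGGACAAT, off=4): no sites
  UxaIX (CAATCTAT, off=2): starts [44, 52, 60, 73, 88] → cuts [46, 54, 62, 75, 90]
  GruIX (GCTTA, off=3): starts [25, 38] → cuts [28, 41]

All cut coordinates (distinct, sorted): [16, 28, 35, 41, 46, 54, 62, 75, 90]

Fragment lengths:
  16→28: 12 bp
  28→35: 7 bp
  35→41: 6 bp
  41→46: 5 bp
  46→54: 8 bp
  54→62: 8 bp
  62→75: 13 bp
  75→90: 15 bp
  90→16 (wrap): 102-90+16 = 28 bp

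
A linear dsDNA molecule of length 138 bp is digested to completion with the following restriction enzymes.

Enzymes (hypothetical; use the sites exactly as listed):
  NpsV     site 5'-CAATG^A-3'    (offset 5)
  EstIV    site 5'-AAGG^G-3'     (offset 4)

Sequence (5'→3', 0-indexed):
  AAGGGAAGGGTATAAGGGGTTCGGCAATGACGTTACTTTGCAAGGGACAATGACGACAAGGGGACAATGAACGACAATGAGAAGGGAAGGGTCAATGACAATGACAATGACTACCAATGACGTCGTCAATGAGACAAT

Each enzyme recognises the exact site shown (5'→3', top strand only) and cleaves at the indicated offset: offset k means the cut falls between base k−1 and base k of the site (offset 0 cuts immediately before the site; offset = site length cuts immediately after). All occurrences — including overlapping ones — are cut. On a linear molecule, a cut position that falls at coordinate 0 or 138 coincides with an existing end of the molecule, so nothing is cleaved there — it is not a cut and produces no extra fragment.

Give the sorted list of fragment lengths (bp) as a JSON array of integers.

[4,5,5,6,6,6,7,7,7,8,8,9,10,10,12,12,16]

Scan for sites:
  NpsV CAATGA/5: at [24, 47, 64, 74, 92, 98, 104, 114, 126] ⇒ [29, 52, 69, 79, 97, 103, 109, 119, 131]
  EstIV AAGGG/4: at [0, 5, 13, 41, 57, 81, 86] ⇒ [4, 9, 17, 45, 61, 85, 90]

All cut coordinates (distinct, sorted): [4, 9, 17, 29, 45, 52, 61, 69, 79, 85, 90, 97, 103, 109, 119, 131]

Fragment lengths:
  [0,4): 4 bp
  [4,9): 5 bp
  [9,17): 8 bp
  [17,29): 12 bp
  [29,45): 16 bp
  [45,52): 7 bp
  [52,61): 9 bp
  [61,69): 8 bp
  [69,79): 10 bp
  [79,85): 6 bp
  [85,90): 5 bp
  [90,97): 7 bp
  [97,103): 6 bp
  [103,109): 6 bp
  [109,119): 10 bp
  [119,131): 12 bp
  [131,138): 7 bp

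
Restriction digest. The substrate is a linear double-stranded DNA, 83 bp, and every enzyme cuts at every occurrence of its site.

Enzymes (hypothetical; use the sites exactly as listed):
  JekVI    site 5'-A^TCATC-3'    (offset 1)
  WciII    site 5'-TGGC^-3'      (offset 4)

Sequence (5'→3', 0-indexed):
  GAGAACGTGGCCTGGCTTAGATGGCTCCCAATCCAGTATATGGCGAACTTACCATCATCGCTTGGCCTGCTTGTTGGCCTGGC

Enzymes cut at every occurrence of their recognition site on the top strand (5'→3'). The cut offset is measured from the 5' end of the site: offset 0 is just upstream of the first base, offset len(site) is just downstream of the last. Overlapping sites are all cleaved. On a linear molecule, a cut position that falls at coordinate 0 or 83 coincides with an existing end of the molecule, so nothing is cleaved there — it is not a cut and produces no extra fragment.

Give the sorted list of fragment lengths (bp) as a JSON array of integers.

[5,5,9,10,11,12,12,19]

Scan for sites:
  JekVI (ATCATC, off=1): starts [53] → cuts [54]
  WciII (TGGC, off=4): starts [7, 12, 21, 40, 62, 74, 79] → cuts [11, 16, 25, 44, 66, 78] (position 83 is a terminus of the linear molecule — no cut)

All cut coordinates (distinct, sorted): [11, 16, 25, 44, 54, 66, 78]

Fragment lengths:
  [0,11): 11 bp
  [11,16): 5 bp
  [16,25): 9 bp
  [25,44): 19 bp
  [44,54): 10 bp
  [54,66): 12 bp
  [66,78): 12 bp
  [78,83): 5 bp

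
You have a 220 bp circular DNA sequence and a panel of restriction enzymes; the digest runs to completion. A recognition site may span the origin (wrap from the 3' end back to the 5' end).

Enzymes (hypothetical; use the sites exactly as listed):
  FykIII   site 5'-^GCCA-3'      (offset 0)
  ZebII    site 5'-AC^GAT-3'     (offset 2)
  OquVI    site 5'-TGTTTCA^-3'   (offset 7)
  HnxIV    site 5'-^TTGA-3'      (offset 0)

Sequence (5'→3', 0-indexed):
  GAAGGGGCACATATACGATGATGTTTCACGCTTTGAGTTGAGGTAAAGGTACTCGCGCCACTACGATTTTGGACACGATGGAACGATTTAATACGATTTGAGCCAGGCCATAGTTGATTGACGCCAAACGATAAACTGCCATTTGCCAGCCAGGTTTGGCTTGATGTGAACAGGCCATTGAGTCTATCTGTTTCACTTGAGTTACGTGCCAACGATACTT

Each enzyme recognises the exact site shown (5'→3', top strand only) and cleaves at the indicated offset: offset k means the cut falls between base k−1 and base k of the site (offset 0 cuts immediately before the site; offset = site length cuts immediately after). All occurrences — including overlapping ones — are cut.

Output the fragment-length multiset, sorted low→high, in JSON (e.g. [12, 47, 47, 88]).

[1,3,4,4,4,4,4,5,5,5,5,6,7,7,7,8,8,8,10,11,12,12,12,13,18,18,19]

Scan for sites:
  FykIII GCCA/0: at [56, 101, 106, 122, 137, 144, 148, 173, 207] ⇒ [56, 101, 106, 122, 137, 144, 148, 173, 207]
  ZebII ACGAT/2: at [14, 62, 74, 82, 92, 127, 211] ⇒ [16, 64, 76, 84, 94, 129, 213]
  OquVI TGTTTCA/7: at [21, 188] ⇒ [28, 195]
  HnxIV TTGA/0: at [32, 37, 97, 113, 117, 160, 177, 196, 218] ⇒ [32, 37, 97, 113, 117, 160, 177, 196, 218]

Pooled cuts: [16, 28, 32, 37, 56, 64, 76, 84, 94, 97, 101, 106, 113, 117, 122, 129, 137, 144, 148, 160, 173, 177, 195, 196, 207, 213, 218]

Fragments:
  16→28: 12 bp
  28→32: 4 bp
  32→37: 5 bp
  37→56: 19 bp
  56→64: 8 bp
  64→76: 12 bp
  76→84: 8 bp
  84→94: 10 bp
  94→97: 3 bp
  97→101: 4 bp
  101→106: 5 bp
  106→113: 7 bp
  113→117: 4 bp
  117→122: 5 bp
  122→129: 7 bp
  129→137: 8 bp
  137→144: 7 bp
  144→148: 4 bp
  148→160: 12 bp
  160→173: 13 bp
  173→177: 4 bp
  177→195: 18 bp
  195→196: 1 bp
  196→207: 11 bp
  207→213: 6 bp
  213→218: 5 bp
  218→16 (wrap): 220-218+16 = 18 bp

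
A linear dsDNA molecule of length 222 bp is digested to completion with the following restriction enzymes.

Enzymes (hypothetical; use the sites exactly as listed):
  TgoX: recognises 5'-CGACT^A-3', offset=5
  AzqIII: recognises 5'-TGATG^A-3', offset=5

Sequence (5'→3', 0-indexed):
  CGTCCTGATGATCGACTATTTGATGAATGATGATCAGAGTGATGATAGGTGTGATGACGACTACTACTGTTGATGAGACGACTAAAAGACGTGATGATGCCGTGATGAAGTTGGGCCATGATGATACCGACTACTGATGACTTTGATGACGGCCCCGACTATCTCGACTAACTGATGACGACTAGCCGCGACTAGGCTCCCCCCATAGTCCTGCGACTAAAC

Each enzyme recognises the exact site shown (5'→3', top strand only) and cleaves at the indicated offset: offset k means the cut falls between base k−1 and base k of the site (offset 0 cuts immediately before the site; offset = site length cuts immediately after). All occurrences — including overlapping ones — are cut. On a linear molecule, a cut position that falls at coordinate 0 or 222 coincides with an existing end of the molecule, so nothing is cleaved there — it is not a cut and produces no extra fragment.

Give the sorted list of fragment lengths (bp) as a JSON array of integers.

[4,6,6,7,7,7,8,8,8,9,9,9,10,10,11,12,12,12,13,13,16,25]

Scan for sites:
  TgoX (CGACTA, off=5): starts [12, 57, 78, 127, 155, 164, 178, 188, 213] → cuts [17, 62, 83, 132, 160, 169, 183, 193, 218]
  AzqIII (TGATGA, off=5): starts [5, 20, 27, 39, 51, 70, 91, 102, 118, 134, 143, 172] → cuts [10, 25, 32, 44, 56, 75, 96, 107, 123, 139, 148, 177]

Pooled cuts: [10, 17, 25, 32, 44, 56, 62, 75, 83, 96, 107, 123, 132, 139, 148, 160, 169, 177, 183, 193, 218]

Fragments:
  [0,10): 10 bp
  [10,17): 7 bp
  [17,25): 8 bp
  [25,32): 7 bp
  [32,44): 12 bp
  [44,56): 12 bp
  [56,62): 6 bp
  [62,75): 13 bp
  [75,83): 8 bp
  [83,96): 13 bp
  [96,107): 11 bp
  [107,123): 16 bp
  [123,132): 9 bp
  [132,139): 7 bp
  [139,148): 9 bp
  [148,160): 12 bp
  [160,169): 9 bp
  [169,177): 8 bp
  [177,183): 6 bp
  [183,193): 10 bp
  [193,218): 25 bp
  [218,222): 4 bp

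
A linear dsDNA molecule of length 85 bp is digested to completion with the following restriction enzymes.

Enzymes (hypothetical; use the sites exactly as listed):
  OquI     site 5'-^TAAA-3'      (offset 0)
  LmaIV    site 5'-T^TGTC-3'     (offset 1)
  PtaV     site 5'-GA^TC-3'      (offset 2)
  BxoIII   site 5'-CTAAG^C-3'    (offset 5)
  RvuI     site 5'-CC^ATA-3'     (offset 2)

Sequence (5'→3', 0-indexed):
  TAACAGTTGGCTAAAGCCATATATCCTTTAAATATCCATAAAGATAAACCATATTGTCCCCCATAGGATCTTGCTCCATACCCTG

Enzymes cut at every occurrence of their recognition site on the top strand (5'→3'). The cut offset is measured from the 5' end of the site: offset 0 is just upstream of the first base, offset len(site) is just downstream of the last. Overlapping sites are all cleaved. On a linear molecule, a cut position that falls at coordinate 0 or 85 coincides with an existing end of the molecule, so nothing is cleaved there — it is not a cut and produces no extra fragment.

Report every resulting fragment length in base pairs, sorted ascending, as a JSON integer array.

[1,4,6,6,6,7,8,8,9,9,10,11]

Per-enzyme occurrences:
  OquI TAAA/0: at [11, 28, 38, 44] ⇒ [11, 28, 38, 44]
  LmaIV TTGTC/1: at [53] ⇒ [54]
  PtaV GATC/2: at [66] ⇒ [68]
  BxoIII (CTAAGC, off=5): no sites
  RvuI CCATA/2: at [16, 35, 48, 60, 75] ⇒ [18, 37, 50, 62, 77]

All cut coordinates (distinct, sorted): [11, 18, 28, 37, 38, 44, 50, 54, 62, 68, 77]

Fragment lengths:
  [0,11): 11 bp
  [11,18): 7 bp
  [18,28): 10 bp
  [28,37): 9 bp
  [37,38): 1 bp
  [38,44): 6 bp
  [44,50): 6 bp
  [50,54): 4 bp
  [54,62): 8 bp
  [62,68): 6 bp
  [68,77): 9 bp
  [77,85): 8 bp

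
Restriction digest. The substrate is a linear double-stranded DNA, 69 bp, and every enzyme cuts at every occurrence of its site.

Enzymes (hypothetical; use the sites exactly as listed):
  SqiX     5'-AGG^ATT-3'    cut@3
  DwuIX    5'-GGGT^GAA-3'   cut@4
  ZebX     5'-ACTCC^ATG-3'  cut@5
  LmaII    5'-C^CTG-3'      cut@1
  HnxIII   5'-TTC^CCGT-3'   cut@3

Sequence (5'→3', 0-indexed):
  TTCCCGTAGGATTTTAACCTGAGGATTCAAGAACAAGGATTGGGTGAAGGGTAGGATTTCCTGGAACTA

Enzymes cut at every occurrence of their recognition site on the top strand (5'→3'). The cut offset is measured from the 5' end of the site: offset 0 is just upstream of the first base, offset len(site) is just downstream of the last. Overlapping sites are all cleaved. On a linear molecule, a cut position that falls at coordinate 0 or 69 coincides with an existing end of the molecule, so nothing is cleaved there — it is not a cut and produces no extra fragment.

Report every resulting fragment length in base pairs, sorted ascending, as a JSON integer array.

Per-enzyme occurrences:
  SqiX (AGGATT, off=3): starts [7, 21, 35, 52] → cuts [10, 24, 38, 55]
  DwuIX (GGGTGAA, off=4): starts [41] → cuts [45]
  ZebX (ACTCCATG, off=5): no sites
  LmaII (CCTG, off=1): starts [17, 59] → cuts [18, 60]
  HnxIII (TTCCCGT, off=3): starts [0] → cuts [3]

All cut coordinates (distinct, sorted): [3, 10, 18, 24, 38, 45, 55, 60]

Fragment lengths:
  [0,3): 3 bp
  [3,10): 7 bp
  [10,18): 8 bp
  [18,24): 6 bp
  [24,38): 14 bp
  [38,45): 7 bp
  [45,55): 10 bp
  [55,60): 5 bp
  [60,69): 9 bp

[3,5,6,7,7,8,9,10,14]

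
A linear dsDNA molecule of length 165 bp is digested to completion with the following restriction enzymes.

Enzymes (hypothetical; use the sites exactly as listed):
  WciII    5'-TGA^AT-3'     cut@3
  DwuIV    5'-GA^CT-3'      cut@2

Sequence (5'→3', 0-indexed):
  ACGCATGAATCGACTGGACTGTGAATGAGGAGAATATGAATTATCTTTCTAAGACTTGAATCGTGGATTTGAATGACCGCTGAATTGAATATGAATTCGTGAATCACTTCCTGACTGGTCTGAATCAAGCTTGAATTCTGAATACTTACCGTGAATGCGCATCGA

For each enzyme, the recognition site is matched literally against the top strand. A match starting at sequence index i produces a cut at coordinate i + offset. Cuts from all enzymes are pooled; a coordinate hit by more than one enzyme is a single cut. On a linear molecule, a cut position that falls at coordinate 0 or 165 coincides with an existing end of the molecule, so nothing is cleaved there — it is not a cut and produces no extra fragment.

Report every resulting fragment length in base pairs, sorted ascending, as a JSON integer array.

[5,5,5,5,6,6,7,8,8,9,11,11,11,12,13,13,15,15]

Scan for sites:
  WciII TGAAT/3: at [5, 21, 36, 56, 69, 80, 85, 91, 99, 120, 131, 138, 151] ⇒ [8, 24, 39, 59, 72, 83, 88, 94, 102, 123, 134, 141, 154]
  DwuIV GACT/2: at [11, 16, 52, 112] ⇒ [13, 18, 54, 114]

All cut coordinates (distinct, sorted): [8, 13, 18, 24, 39, 54, 59, 72, 83, 88, 94, 102, 114, 123, 134, 141, 154]

Fragment lengths:
  [0,8): 8 bp
  [8,13): 5 bp
  [13,18): 5 bp
  [18,24): 6 bp
  [24,39): 15 bp
  [39,54): 15 bp
  [54,59): 5 bp
  [59,72): 13 bp
  [72,83): 11 bp
  [83,88): 5 bp
  [88,94): 6 bp
  [94,102): 8 bp
  [102,114): 12 bp
  [114,123): 9 bp
  [123,134): 11 bp
  [134,141): 7 bp
  [141,154): 13 bp
  [154,165): 11 bp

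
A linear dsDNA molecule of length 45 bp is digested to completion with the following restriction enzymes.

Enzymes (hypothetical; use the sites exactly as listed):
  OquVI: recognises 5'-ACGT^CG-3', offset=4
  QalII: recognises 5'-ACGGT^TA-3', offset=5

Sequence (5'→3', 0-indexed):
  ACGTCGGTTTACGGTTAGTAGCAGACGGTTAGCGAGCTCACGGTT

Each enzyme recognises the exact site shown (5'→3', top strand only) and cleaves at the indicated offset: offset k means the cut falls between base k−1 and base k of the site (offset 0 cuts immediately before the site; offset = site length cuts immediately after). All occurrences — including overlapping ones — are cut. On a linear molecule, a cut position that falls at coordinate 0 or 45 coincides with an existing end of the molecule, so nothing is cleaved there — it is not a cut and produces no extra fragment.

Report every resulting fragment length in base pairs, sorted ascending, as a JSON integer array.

[4,11,14,16]

Per-enzyme occurrences:
  OquVI ACGTCG/4: at [0] ⇒ [4]
  QalII ACGGTTA/5: at [10, 24] ⇒ [15, 29]

All cut coordinates (distinct, sorted): [4, 15, 29]

Fragment lengths:
  [0,4): 4 bp
  [4,15): 11 bp
  [15,29): 14 bp
  [29,45): 16 bp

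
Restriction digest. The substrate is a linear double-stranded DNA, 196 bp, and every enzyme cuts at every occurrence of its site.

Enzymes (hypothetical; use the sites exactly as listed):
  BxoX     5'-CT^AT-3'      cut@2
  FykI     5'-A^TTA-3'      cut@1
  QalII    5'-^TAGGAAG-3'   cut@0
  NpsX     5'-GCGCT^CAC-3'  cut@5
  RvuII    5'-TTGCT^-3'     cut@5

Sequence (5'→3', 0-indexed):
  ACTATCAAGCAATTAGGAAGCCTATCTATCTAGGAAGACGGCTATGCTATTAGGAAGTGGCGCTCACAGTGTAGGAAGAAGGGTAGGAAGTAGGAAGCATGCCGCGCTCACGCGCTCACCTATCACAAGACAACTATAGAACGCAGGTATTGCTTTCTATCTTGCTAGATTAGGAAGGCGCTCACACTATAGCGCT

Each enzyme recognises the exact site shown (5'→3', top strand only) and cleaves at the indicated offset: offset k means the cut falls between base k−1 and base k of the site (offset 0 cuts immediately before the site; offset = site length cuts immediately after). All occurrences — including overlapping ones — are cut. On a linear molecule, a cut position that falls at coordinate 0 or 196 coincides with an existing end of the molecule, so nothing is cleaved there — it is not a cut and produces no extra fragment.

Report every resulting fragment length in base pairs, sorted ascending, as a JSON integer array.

[1,1,1,1,3,3,3,4,4,5,5,6,7,7,8,8,8,9,10,12,12,13,14,14,18,19]

Per-enzyme occurrences:
  BxoX (CTAT, off=2): starts [1, 21, 25, 41, 46, 119, 133, 156, 186] → cuts [3, 23, 27, 43, 48, 121, 135, 158, 188]
  FykI (ATTA, off=1): starts [11, 48, 168] → cuts [12, 49, 169]
  QalII (TAGGAAG, off=0): starts [13, 30, 50, 71, 83, 90, 170] → cuts [13, 30, 50, 71, 83, 90, 170]
  NpsX (GCGCTCAC, off=5): starts [59, 103, 111, 177] → cuts [64, 108, 116, 182]
  RvuII (TTGCT, off=5): starts [149, 161] → cuts [154, 166]

Pooled cuts: [3, 12, 13, 23, 27, 30, 43, 48, 49, 50, 64, 71, 83, 90, 108, 116, 121, 135, 154, 158, 166, 169, 170, 182, 188]

Fragment lengths:
  [0,3): 3 bp
  [3,12): 9 bp
  [12,13): 1 bp
  [13,23): 10 bp
  [23,27): 4 bp
  [27,30): 3 bp
  [30,43): 13 bp
  [43,48): 5 bp
  [48,49): 1 bp
  [49,50): 1 bp
  [50,64): 14 bp
  [64,71): 7 bp
  [71,83): 12 bp
  [83,90): 7 bp
  [90,108): 18 bp
  [108,116): 8 bp
  [116,121): 5 bp
  [121,135): 14 bp
  [135,154): 19 bp
  [154,158): 4 bp
  [158,166): 8 bp
  [166,169): 3 bp
  [169,170): 1 bp
  [170,182): 12 bp
  [182,188): 6 bp
  [188,196): 8 bp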